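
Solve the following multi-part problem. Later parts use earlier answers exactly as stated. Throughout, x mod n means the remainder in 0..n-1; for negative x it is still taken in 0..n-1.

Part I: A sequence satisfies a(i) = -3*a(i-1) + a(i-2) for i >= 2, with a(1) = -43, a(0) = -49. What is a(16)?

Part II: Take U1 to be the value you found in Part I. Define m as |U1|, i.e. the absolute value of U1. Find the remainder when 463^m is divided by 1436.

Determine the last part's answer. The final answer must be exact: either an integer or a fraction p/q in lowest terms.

1295

Part I: a(2) = -3*(-43) + 1*(-49) = 80; iterating: a(2)=80, a(3)=-283, a(4)=929, a(5)=-3070, a(6)=10139, a(7)=-33487, a(8)=110600, a(9)=-365287, a(10)=1206461, a(11)=-3984670, a(12)=13160471, a(13)=-43466083, a(14)=143558720, a(15)=-474142243, a(16)=1565985449; answer 1565985449
Part II: U1 = 1565985449; m = 1565985449; squarings mod 1436: 463^1=463, 463^2=405, 463^4=321, 463^8=1085, 463^16=1141, 463^32=865, 463^64=69, 463^128=453, 463^256=1297, 463^512=653, 463^1024=1353, 463^2048=1145, 463^4096=1393, 463^8192=413, 463^16384=1121, 463^32768=141, 463^65536=1213, 463^131072=905, 463^262144=505, 463^524288=853, 463^1048576=993, 463^2097152=953, 463^4194304=657, 463^8388608=849, 463^16777216=1365, 463^33554432=733, 463^67108864=225, 463^134217728=365, 463^268435456=1113, 463^536870912=937, 463^1073741824=573; 463^1565985449 = 463^1 * 463^8 * 463^32 * 463^128 * 463^512 * 463^2048 * 463^65536 * 463^131072 * 463^262144 * 463^1048576 * 463^4194304 * 463^16777216 * 463^67108864 * 463^134217728 * 463^268435456 * 463^1073741824 = 1295 (mod 1436); answer 1295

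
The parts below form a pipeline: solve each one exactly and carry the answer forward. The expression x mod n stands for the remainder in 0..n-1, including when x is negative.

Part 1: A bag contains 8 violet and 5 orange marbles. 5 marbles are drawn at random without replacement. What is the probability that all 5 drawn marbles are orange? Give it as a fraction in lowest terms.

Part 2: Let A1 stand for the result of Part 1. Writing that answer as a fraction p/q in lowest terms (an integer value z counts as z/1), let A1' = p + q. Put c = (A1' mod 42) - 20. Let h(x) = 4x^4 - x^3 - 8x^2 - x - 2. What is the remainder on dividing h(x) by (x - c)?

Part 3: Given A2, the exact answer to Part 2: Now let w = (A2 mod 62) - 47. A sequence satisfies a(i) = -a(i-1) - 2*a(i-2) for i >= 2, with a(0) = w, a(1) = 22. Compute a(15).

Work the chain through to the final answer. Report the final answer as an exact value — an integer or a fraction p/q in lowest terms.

44

Part 1: total draws C(13,5) = 1287; favorable C(5,5) = 1; P = 1/1287; answer 1/1287
Part 2: A1 = 1/1287; threaded value p + q = 1288; c = 8; remainder = value at the root: 4*(8)^4 - 1*(8)^3 - 8*(8)^2 - 1*(8)^1 - 2 = (16384) + (-512) + (-512) + (-8) + (-2) = 15350; answer 15350
Part 3: A2 = 15350; w = -11; a(2) = -1*(22) - 2*(-11) = 0; iterating: a(2)=0, a(3)=-44, a(4)=44, a(5)=44, a(6)=-132, a(7)=44, a(8)=220, a(9)=-308, a(10)=-132, a(11)=748, a(12)=-484, a(13)=-1012, a(14)=1980, a(15)=44; answer 44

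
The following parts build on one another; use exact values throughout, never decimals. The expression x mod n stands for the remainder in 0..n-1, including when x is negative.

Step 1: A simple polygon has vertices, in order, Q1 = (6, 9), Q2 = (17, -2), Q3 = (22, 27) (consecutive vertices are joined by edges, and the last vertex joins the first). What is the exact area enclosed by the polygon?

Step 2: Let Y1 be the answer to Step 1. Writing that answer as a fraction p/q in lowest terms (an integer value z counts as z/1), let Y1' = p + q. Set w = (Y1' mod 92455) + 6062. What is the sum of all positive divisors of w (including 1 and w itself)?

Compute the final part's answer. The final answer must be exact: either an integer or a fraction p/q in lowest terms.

Step 1: cross terms: (6*-2 - 17*9)=-165, (17*27 - 22*-2)=503, (22*9 - 6*27)=36; twice the area = |374| = 374; area = 187; answer 187
Step 2: Y1 = 187; threaded value p + q = 188; w = 6250; 6250 = 2 * 5^5; sigma = (1 + 2) * (1 + 5 + 25 + 125 + 625 + 3125) = 3 * 3906 = 11718; answer 11718

11718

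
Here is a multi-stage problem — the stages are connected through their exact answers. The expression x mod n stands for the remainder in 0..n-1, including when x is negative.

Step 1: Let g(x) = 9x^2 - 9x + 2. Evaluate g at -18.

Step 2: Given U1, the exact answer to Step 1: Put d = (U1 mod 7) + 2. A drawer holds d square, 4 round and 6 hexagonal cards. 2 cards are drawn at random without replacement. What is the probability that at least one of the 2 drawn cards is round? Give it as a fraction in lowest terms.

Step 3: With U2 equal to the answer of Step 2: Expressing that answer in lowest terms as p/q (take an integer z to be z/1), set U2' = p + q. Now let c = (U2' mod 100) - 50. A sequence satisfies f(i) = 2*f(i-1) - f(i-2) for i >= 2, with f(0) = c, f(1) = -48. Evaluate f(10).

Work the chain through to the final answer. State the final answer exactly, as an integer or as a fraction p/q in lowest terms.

Step 1: 9*(-18)^2 - 9*(-18)^1 + 2 = (2916) + (162) + (2) = 3080; answer 3080
Step 2: U1 = 3080; d = 2; total draws C(12,2) = 66; complement C(8,2) = 28; favorable 66 - 28 = 38; P = 19/33; answer 19/33
Step 3: U2 = 19/33; threaded value p + q = 52; c = 2; f(2) = 2*(-48) - 1*(2) = -98; iterating: f(2)=-98, f(3)=-148, f(4)=-198, f(5)=-248, f(6)=-298, f(7)=-348, f(8)=-398, f(9)=-448, f(10)=-498; answer -498

-498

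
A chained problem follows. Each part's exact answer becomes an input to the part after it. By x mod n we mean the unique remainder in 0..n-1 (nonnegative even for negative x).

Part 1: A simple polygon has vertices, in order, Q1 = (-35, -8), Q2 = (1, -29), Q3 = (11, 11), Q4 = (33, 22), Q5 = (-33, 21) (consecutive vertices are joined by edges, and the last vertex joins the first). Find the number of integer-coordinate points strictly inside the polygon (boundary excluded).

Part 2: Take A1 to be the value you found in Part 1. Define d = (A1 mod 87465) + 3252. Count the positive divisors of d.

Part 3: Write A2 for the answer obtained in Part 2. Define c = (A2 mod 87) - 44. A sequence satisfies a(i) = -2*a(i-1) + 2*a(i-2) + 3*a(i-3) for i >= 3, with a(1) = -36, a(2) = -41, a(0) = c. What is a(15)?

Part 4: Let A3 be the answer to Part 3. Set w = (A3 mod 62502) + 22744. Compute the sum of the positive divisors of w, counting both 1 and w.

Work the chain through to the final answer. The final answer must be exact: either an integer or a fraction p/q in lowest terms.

Part 1: cross terms: (-35*-29 - 1*-8)=1023, (1*11 - 11*-29)=330, (11*22 - 33*11)=-121, (33*21 - -33*22)=1419, (-33*-8 - -35*21)=999; twice the area = |3650| = 3650; area = 1825; boundary points = 3 + 10 + 11 + 1 + 1 = 26; strictly interior points = area - boundary/2 + 1 = 1813; answer 1813
Part 2: A1 = 1813; d = 5065; 5065 = 5 * 1013; number of divisors = (1+1) * (1+1) = 4; answer 4
Part 3: A2 = 4; c = -40; a(3) = -2*(-41) + 2*(-36) + 3*(-40) = -110; iterating: a(3)=-110, a(4)=30, a(5)=-403, a(6)=536, a(7)=-1788, a(8)=3439, a(9)=-8846, a(10)=19206, a(11)=-45787, a(12)=103448, a(13)=-240852, a(14)=551239, a(15)=-1273838; answer -1273838
Part 4: A3 = -1273838; w = 61448; 61448 = 2^3 * 7681; sigma = (1 + 2 + 4 + 8) * (1 + 7681) = 15 * 7682 = 115230; answer 115230

115230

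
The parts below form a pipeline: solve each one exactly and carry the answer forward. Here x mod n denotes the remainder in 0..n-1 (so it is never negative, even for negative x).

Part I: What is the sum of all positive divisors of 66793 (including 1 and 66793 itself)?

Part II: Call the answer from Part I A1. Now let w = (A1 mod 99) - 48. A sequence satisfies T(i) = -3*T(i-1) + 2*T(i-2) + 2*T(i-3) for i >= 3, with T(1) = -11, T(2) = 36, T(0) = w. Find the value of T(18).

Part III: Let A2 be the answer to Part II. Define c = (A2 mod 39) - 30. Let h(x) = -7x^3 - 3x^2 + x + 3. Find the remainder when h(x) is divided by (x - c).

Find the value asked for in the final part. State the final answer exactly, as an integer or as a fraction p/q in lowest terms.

Part I: 66793 = 17 * 3929; sigma = (1 + 17) * (1 + 3929) = 18 * 3930 = 70740; answer 70740
Part II: A1 = 70740; w = 6; T(3) = -3*(36) + 2*(-11) + 2*(6) = -118; iterating: T(3)=-118, T(4)=404, T(5)=-1376, T(6)=4700, T(7)=-16044, T(8)=54780, T(9)=-187028, T(10)=638556, T(11)=-2180164, T(12)=7443548, T(13)=-25413860, T(14)=86768348, T(15)=-296245668, T(16)=1011445980, T(17)=-3453292580, T(18)=11790278364; answer 11790278364
Part III: A2 = 11790278364; c = 3; remainder = value at the root: -7*(3)^3 - 3*(3)^2 + 1*(3)^1 + 3 = (-189) + (-27) + (3) + (3) = -210; answer -210

-210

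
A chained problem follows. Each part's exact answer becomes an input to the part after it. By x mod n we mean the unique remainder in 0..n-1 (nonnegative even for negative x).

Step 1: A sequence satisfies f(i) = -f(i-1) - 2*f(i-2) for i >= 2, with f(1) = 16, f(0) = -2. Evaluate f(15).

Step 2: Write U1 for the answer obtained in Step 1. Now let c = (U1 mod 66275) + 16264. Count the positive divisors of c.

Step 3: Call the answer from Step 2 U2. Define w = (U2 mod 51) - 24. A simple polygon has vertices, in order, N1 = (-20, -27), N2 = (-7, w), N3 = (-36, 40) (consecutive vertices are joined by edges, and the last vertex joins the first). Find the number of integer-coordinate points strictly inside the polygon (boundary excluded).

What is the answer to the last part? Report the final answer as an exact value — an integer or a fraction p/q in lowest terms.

Step 1: f(2) = -1*(16) - 2*(-2) = -12; iterating: f(2)=-12, f(3)=-20, f(4)=44, f(5)=-4, f(6)=-84, f(7)=92, f(8)=76, f(9)=-260, f(10)=108, f(11)=412, f(12)=-628, f(13)=-196, f(14)=1452, f(15)=-1060; answer -1060
Step 2: U1 = -1060; c = 81479; 81479 = 59 * 1381; number of divisors = (1+1) * (1+1) = 4; answer 4
Step 3: U2 = 4; w = -20; cross terms: (-20*-20 - -7*-27)=211, (-7*40 - -36*-20)=-1000, (-36*-27 - -20*40)=1772; twice the area = |983| = 983; area = 983/2; boundary points = 1 + 1 + 1 = 3; strictly interior points = area - boundary/2 + 1 = 491; answer 491

491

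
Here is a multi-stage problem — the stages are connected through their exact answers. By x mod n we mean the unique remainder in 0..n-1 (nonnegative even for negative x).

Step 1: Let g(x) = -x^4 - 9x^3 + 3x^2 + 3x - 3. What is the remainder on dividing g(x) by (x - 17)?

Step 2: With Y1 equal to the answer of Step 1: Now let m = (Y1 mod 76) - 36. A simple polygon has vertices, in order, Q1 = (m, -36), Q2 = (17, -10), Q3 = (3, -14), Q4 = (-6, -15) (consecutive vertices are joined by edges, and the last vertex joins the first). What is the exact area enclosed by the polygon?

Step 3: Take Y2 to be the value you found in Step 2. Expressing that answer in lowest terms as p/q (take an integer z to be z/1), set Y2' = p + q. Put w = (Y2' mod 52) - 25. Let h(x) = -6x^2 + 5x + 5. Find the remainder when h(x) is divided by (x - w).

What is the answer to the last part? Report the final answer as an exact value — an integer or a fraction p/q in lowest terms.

Step 1: remainder = value at the root: -1*(17)^4 - 9*(17)^3 + 3*(17)^2 + 3*(17)^1 - 3 = (-83521) + (-44217) + (867) + (51) + (-3) = -126823; answer -126823
Step 2: Y1 = -126823; m = -15; cross terms: (-15*-10 - 17*-36)=762, (17*-14 - 3*-10)=-208, (3*-15 - -6*-14)=-129, (-6*-36 - -15*-15)=-9; twice the area = |416| = 416; area = 208; answer 208
Step 3: Y2 = 208; threaded value p + q = 209; w = -24; remainder = value at the root: -6*(-24)^2 + 5*(-24)^1 + 5 = (-3456) + (-120) + (5) = -3571; answer -3571

-3571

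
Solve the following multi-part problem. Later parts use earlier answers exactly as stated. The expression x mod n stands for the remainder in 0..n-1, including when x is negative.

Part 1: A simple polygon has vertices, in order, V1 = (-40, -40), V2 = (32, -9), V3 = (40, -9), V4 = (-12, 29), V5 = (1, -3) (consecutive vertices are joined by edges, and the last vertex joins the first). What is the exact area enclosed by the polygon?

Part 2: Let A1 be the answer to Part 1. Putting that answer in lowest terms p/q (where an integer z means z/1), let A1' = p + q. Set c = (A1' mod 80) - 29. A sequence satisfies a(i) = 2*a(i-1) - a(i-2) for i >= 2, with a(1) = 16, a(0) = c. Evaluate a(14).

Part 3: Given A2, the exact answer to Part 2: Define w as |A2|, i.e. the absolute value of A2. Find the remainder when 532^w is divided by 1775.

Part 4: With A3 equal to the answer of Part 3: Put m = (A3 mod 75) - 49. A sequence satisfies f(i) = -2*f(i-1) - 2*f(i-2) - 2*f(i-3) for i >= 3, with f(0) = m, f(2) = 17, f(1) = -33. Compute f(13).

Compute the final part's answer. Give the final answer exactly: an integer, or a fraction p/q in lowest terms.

6096

Part 1: cross terms: (-40*-9 - 32*-40)=1640, (32*-9 - 40*-9)=72, (40*29 - -12*-9)=1052, (-12*-3 - 1*29)=7, (1*-40 - -40*-3)=-160; twice the area = |2611| = 2611; area = 2611/2; answer 2611/2
Part 2: A1 = 2611/2; threaded value p + q = 2613; c = 24; a(2) = 2*(16) - 1*(24) = 8; iterating: a(2)=8, a(3)=0, a(4)=-8, a(5)=-16, a(6)=-24, a(7)=-32, a(8)=-40, a(9)=-48, a(10)=-56, a(11)=-64, a(12)=-72, a(13)=-80, a(14)=-88; answer -88
Part 3: A2 = -88; w = 88; squarings mod 1775: 532^1=532, 532^2=799, 532^4=1176, 532^8=251, 532^16=876, 532^32=576, 532^64=1626; 532^88 = 532^8 * 532^16 * 532^64 = 1426 (mod 1775); answer 1426
Part 4: A3 = 1426; m = -48; f(3) = -2*(17) - 2*(-33) - 2*(-48) = 128; iterating: f(3)=128, f(4)=-224, f(5)=158, f(6)=-124, f(7)=380, f(8)=-828, f(9)=1144, f(10)=-1392, f(11)=2152, f(12)=-3808, f(13)=6096; answer 6096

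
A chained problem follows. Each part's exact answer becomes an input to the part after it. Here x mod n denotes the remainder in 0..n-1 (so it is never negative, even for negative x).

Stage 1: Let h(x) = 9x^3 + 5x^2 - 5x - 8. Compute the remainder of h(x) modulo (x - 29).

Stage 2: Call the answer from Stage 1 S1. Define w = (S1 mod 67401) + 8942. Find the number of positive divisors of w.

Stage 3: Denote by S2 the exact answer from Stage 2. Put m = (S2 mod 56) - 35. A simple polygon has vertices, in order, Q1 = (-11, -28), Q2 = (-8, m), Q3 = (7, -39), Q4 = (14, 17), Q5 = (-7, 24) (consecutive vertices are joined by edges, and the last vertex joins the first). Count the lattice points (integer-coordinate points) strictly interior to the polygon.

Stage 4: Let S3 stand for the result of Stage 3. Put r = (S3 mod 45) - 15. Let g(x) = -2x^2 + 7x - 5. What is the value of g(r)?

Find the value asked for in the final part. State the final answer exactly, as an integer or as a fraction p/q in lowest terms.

Stage 1: remainder = value at the root: 9*(29)^3 + 5*(29)^2 - 5*(29)^1 - 8 = (219501) + (4205) + (-145) + (-8) = 223553; answer 223553
Stage 2: S1 = 223553; w = 30292; 30292 = 2^2 * 7573; number of divisors = (2+1) * (1+1) = 6; answer 6
Stage 3: S2 = 6; m = -29; cross terms: (-11*-29 - -8*-28)=95, (-8*-39 - 7*-29)=515, (7*17 - 14*-39)=665, (14*24 - -7*17)=455, (-7*-28 - -11*24)=460; twice the area = |2190| = 2190; area = 1095; boundary points = 1 + 5 + 7 + 7 + 4 = 24; strictly interior points = area - boundary/2 + 1 = 1084; answer 1084
Stage 4: S3 = 1084; r = -11; -2*(-11)^2 + 7*(-11)^1 - 5 = (-242) + (-77) + (-5) = -324; answer -324

-324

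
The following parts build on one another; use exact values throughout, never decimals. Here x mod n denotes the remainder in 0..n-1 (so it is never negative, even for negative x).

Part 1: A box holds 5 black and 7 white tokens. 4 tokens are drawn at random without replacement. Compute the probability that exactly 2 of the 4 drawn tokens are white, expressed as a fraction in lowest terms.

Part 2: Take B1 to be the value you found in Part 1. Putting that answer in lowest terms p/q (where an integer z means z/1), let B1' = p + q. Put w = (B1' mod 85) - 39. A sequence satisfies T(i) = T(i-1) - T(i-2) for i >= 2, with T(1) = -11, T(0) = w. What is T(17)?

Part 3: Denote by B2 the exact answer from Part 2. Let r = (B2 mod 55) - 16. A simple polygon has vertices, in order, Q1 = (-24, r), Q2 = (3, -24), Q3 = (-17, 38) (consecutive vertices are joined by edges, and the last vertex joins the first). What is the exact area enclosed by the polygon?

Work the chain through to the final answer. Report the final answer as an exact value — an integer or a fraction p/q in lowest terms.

Part 1: total draws C(12,4) = 495; favorable C(7,2)*C(5,2) = 210; P = 14/33; answer 14/33
Part 2: B1 = 14/33; threaded value p + q = 47; w = 8; T(2) = 1*(-11) - 1*(8) = -19; iterating: T(2)=-19, T(3)=-8, T(4)=11, T(5)=19, T(6)=8, T(7)=-11, T(8)=-19, T(9)=-8, T(10)=11, T(11)=19, T(12)=8, T(13)=-11, T(14)=-19, T(15)=-8, T(16)=11, T(17)=19; answer 19
Part 3: B2 = 19; r = 3; cross terms: (-24*-24 - 3*3)=567, (3*38 - -17*-24)=-294, (-17*3 - -24*38)=861; twice the area = |1134| = 1134; area = 567; answer 567

567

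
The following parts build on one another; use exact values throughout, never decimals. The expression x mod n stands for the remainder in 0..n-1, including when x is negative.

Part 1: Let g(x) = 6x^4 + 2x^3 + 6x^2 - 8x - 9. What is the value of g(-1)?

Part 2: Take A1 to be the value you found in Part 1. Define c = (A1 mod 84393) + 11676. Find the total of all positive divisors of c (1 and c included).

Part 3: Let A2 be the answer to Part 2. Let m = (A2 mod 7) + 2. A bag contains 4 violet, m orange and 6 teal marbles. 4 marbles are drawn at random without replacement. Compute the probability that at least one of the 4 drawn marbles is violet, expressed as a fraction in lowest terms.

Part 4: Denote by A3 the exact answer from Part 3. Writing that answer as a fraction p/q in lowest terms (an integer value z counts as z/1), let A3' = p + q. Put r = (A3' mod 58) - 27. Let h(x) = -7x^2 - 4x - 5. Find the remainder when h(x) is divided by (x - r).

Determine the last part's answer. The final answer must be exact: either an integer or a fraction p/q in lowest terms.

-1960

Part 1: 6*(-1)^4 + 2*(-1)^3 + 6*(-1)^2 - 8*(-1)^1 - 9 = (6) + (-2) + (6) + (8) + (-9) = 9; answer 9
Part 2: A1 = 9; c = 11685; 11685 = 3 * 5 * 19 * 41; sigma = (1 + 3) * (1 + 5) * (1 + 19) * (1 + 41) = 4 * 6 * 20 * 42 = 20160; answer 20160
Part 3: A2 = 20160; m = 2; total draws C(12,4) = 495; complement C(8,4) = 70; favorable 495 - 70 = 425; P = 85/99; answer 85/99
Part 4: A3 = 85/99; threaded value p + q = 184; r = -17; remainder = value at the root: -7*(-17)^2 - 4*(-17)^1 - 5 = (-2023) + (68) + (-5) = -1960; answer -1960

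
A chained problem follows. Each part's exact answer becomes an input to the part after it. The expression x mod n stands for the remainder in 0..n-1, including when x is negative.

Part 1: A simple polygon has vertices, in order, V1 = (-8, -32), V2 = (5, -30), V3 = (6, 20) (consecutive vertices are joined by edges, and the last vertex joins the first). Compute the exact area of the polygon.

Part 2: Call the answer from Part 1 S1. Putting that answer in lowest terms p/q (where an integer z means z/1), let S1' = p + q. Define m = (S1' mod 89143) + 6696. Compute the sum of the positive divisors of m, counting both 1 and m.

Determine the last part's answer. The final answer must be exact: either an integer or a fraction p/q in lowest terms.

Part 1: cross terms: (-8*-30 - 5*-32)=400, (5*20 - 6*-30)=280, (6*-32 - -8*20)=-32; twice the area = |648| = 648; area = 324; answer 324
Part 2: S1 = 324; threaded value p + q = 325; m = 7021; 7021 = 7 * 17 * 59; sigma = (1 + 7) * (1 + 17) * (1 + 59) = 8 * 18 * 60 = 8640; answer 8640

8640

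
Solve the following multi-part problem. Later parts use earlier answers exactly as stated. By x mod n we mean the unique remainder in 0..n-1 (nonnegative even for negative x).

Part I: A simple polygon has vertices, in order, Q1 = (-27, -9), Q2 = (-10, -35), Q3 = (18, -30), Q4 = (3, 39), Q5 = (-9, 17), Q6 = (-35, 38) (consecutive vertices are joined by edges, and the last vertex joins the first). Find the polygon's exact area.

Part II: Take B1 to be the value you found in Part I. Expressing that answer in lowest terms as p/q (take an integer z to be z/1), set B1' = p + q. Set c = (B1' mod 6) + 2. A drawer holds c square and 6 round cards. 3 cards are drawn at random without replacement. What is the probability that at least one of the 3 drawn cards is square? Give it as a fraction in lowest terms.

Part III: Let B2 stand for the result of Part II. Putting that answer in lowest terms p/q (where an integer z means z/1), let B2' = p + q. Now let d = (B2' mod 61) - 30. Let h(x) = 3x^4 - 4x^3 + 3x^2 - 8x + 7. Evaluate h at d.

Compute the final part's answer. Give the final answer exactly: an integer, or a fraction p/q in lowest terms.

2222161

Part I: cross terms: (-27*-35 - -10*-9)=855, (-10*-30 - 18*-35)=930, (18*39 - 3*-30)=792, (3*17 - -9*39)=402, (-9*38 - -35*17)=253, (-35*-9 - -27*38)=1341; twice the area = |4573| = 4573; area = 4573/2; answer 4573/2
Part II: B1 = 4573/2; threaded value p + q = 4575; c = 5; total draws C(11,3) = 165; complement C(6,3) = 20; favorable 165 - 20 = 145; P = 29/33; answer 29/33
Part III: B2 = 29/33; threaded value p + q = 62; d = -29; 3*(-29)^4 - 4*(-29)^3 + 3*(-29)^2 - 8*(-29)^1 + 7 = (2121843) + (97556) + (2523) + (232) + (7) = 2222161; answer 2222161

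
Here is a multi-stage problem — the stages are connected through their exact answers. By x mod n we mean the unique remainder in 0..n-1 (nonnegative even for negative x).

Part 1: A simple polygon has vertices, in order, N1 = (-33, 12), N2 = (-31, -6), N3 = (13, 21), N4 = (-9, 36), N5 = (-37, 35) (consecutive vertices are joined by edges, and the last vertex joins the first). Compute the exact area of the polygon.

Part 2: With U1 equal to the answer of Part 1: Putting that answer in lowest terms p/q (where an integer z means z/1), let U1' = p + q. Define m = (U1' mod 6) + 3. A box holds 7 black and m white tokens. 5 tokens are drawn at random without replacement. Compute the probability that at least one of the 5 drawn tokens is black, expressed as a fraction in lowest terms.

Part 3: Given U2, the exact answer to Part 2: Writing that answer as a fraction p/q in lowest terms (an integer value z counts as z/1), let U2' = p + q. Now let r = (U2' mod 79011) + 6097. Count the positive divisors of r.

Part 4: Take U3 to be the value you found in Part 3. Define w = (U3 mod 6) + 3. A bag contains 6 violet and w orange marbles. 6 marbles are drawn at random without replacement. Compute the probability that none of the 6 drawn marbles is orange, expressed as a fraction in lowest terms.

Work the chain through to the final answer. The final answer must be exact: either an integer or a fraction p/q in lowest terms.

Part 1: cross terms: (-33*-6 - -31*12)=570, (-31*21 - 13*-6)=-573, (13*36 - -9*21)=657, (-9*35 - -37*36)=1017, (-37*12 - -33*35)=711; twice the area = |2382| = 2382; area = 1191; answer 1191
Part 2: U1 = 1191; threaded value p + q = 1192; m = 7; total draws C(14,5) = 2002; complement C(7,5) = 21; favorable 2002 - 21 = 1981; P = 283/286; answer 283/286
Part 3: U2 = 283/286; threaded value p + q = 569; r = 6666; 6666 = 2 * 3 * 11 * 101; number of divisors = (1+1) * (1+1) * (1+1) * (1+1) = 16; answer 16
Part 4: U3 = 16; w = 7; total draws C(13,6) = 1716; favorable C(6,6) = 1; P = 1/1716; answer 1/1716

1/1716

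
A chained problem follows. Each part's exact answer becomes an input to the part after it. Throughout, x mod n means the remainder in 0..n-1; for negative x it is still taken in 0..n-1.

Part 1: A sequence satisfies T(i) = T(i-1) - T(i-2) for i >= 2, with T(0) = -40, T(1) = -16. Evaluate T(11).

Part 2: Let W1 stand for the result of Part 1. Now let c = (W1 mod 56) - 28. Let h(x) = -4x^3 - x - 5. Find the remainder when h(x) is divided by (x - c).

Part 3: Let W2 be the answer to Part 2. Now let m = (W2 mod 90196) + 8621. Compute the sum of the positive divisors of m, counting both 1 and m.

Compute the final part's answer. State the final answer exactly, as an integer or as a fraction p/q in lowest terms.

188160

Part 1: T(2) = 1*(-16) - 1*(-40) = 24; iterating: T(2)=24, T(3)=40, T(4)=16, T(5)=-24, T(6)=-40, T(7)=-16, T(8)=24, T(9)=40, T(10)=16, T(11)=-24; answer -24
Part 2: W1 = -24; c = 4; remainder = value at the root: -4*(4)^3 - 1*(4)^1 - 5 = (-256) + (-4) + (-5) = -265; answer -265
Part 3: W2 = -265; m = 98552; 98552 = 2^3 * 97 * 127; sigma = (1 + 2 + 4 + 8) * (1 + 97) * (1 + 127) = 15 * 98 * 128 = 188160; answer 188160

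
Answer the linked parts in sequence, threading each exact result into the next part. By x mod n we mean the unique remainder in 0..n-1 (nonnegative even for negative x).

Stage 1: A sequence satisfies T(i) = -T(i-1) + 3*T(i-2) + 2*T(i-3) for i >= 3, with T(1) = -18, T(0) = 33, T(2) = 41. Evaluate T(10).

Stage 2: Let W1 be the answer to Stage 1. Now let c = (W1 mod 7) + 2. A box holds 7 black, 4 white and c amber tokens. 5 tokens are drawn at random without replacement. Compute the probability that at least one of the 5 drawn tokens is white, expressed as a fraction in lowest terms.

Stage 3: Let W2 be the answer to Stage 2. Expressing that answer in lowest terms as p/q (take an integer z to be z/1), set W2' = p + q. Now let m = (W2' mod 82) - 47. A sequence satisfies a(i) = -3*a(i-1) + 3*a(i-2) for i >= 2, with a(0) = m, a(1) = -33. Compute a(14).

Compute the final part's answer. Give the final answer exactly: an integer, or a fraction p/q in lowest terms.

Stage 1: T(3) = -1*(41) + 3*(-18) + 2*(33) = -29; iterating: T(3)=-29, T(4)=116, T(5)=-121, T(6)=411, T(7)=-542, T(8)=1533, T(9)=-2337, T(10)=5852; answer 5852
Stage 2: W1 = 5852; c = 2; total draws C(13,5) = 1287; complement C(9,5) = 126; favorable 1287 - 126 = 1161; P = 129/143; answer 129/143
Stage 3: W2 = 129/143; threaded value p + q = 272; m = -21; a(2) = -3*(-33) + 3*(-21) = 36; iterating: a(2)=36, a(3)=-207, a(4)=729, a(5)=-2808, a(6)=10611, a(7)=-40257, a(8)=152604, a(9)=-578583, a(10)=2193561, a(11)=-8316432, a(12)=31529979, a(13)=-119539233, a(14)=453207636; answer 453207636

453207636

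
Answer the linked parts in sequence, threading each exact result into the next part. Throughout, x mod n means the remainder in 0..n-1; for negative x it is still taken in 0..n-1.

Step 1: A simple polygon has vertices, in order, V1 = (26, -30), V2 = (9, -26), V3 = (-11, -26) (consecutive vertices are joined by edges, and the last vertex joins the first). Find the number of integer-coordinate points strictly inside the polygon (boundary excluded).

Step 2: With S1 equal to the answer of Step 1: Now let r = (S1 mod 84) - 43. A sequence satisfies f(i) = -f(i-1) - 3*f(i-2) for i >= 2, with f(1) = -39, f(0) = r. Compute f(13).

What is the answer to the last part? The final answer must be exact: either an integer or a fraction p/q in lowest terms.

Step 1: cross terms: (26*-26 - 9*-30)=-406, (9*-26 - -11*-26)=-520, (-11*-30 - 26*-26)=1006; twice the area = |80| = 80; area = 40; boundary points = 1 + 20 + 1 = 22; strictly interior points = area - boundary/2 + 1 = 30; answer 30
Step 2: S1 = 30; r = -13; f(2) = -1*(-39) - 3*(-13) = 78; iterating: f(2)=78, f(3)=39, f(4)=-273, f(5)=156, f(6)=663, f(7)=-1131, f(8)=-858, f(9)=4251, f(10)=-1677, f(11)=-11076, f(12)=16107, f(13)=17121; answer 17121

17121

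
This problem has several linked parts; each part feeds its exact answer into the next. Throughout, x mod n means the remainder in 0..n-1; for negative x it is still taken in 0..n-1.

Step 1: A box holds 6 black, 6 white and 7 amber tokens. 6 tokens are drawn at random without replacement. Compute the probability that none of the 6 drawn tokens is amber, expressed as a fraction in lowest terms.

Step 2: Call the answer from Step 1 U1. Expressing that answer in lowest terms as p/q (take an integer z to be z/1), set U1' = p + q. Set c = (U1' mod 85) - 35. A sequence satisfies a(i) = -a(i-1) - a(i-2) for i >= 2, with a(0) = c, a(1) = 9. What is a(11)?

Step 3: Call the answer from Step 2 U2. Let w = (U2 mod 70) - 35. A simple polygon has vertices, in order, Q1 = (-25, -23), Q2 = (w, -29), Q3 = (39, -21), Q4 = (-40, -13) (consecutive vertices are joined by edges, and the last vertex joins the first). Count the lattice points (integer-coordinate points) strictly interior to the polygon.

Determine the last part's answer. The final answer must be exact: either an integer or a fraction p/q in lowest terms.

531

Step 1: total draws C(19,6) = 27132; favorable C(12,6) = 924; P = 11/323; answer 11/323
Step 2: U1 = 11/323; threaded value p + q = 334; c = 44; a(2) = -1*(9) - 1*(44) = -53; iterating: a(2)=-53, a(3)=44, a(4)=9, a(5)=-53, a(6)=44, a(7)=9, a(8)=-53, a(9)=44, a(10)=9, a(11)=-53; answer -53
Step 3: U2 = -53; w = -18; cross terms: (-25*-29 - -18*-23)=311, (-18*-21 - 39*-29)=1509, (39*-13 - -40*-21)=-1347, (-40*-23 - -25*-13)=595; twice the area = |1068| = 1068; area = 534; boundary points = 1 + 1 + 1 + 5 = 8; strictly interior points = area - boundary/2 + 1 = 531; answer 531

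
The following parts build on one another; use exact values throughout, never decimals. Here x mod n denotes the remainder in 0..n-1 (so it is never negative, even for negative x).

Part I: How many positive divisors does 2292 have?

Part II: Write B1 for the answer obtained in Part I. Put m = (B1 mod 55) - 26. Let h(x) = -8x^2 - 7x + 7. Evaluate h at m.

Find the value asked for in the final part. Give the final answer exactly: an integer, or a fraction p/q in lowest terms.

-1463

Part I: 2292 = 2^2 * 3 * 191; number of divisors = (2+1) * (1+1) * (1+1) = 12; answer 12
Part II: B1 = 12; m = -14; -8*(-14)^2 - 7*(-14)^1 + 7 = (-1568) + (98) + (7) = -1463; answer -1463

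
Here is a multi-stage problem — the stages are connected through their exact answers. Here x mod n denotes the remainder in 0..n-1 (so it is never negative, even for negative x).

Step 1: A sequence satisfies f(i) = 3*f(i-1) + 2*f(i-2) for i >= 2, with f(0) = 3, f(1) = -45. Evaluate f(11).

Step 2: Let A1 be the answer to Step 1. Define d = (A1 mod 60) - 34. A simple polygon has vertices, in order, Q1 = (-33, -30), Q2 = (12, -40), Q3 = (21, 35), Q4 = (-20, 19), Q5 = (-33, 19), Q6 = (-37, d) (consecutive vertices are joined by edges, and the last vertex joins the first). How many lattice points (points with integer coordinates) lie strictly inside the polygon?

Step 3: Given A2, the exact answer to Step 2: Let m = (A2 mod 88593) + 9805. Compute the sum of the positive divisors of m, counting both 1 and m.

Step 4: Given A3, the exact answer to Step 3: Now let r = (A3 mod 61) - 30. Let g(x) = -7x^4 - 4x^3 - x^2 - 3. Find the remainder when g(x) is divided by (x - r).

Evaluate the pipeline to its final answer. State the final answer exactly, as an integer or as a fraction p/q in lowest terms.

-66103

Step 1: f(2) = 3*(-45) + 2*(3) = -129; iterating: f(2)=-129, f(3)=-477, f(4)=-1689, f(5)=-6021, f(6)=-21441, f(7)=-76365, f(8)=-271977, f(9)=-968661, f(10)=-3449937, f(11)=-12287133; answer -12287133
Step 2: A1 = -12287133; d = -7; cross terms: (-33*-40 - 12*-30)=1680, (12*35 - 21*-40)=1260, (21*19 - -20*35)=1099, (-20*19 - -33*19)=247, (-33*-7 - -37*19)=934, (-37*-30 - -33*-7)=879; twice the area = |6099| = 6099; area = 6099/2; boundary points = 5 + 3 + 1 + 13 + 2 + 1 = 25; strictly interior points = area - boundary/2 + 1 = 3038; answer 3038
Step 3: A2 = 3038; m = 12843; 12843 = 3^2 * 1427; sigma = (1 + 3 + 9) * (1 + 1427) = 13 * 1428 = 18564; answer 18564
Step 4: A3 = 18564; r = -10; remainder = value at the root: -7*(-10)^4 - 4*(-10)^3 - 1*(-10)^2 - 3 = (-70000) + (4000) + (-100) + (-3) = -66103; answer -66103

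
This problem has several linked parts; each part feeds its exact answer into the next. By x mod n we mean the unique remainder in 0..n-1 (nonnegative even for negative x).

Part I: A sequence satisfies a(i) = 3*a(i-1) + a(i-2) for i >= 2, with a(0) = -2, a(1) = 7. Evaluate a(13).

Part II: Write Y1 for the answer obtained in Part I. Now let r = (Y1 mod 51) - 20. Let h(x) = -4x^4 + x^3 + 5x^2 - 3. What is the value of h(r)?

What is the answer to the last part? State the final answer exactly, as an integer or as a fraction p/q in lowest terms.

Part I: a(2) = 3*(7) + 1*(-2) = 19; iterating: a(2)=19, a(3)=64, a(4)=211, a(5)=697, a(6)=2302, a(7)=7603, a(8)=25111, a(9)=82936, a(10)=273919, a(11)=904693, a(12)=2987998, a(13)=9868687; answer 9868687
Part II: Y1 = 9868687; r = 14; -4*(14)^4 + 1*(14)^3 + 5*(14)^2 - 3 = (-153664) + (2744) + (980) + (-3) = -149943; answer -149943

-149943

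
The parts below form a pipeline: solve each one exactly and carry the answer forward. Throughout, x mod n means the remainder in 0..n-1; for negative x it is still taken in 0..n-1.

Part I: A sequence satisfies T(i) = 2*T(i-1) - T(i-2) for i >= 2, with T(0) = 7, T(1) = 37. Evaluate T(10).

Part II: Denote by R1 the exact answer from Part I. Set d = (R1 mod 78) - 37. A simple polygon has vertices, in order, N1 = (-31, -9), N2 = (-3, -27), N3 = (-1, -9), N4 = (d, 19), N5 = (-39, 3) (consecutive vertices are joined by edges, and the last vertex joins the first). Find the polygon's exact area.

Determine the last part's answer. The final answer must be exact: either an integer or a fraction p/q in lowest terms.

1204

Part I: T(2) = 2*(37) - 1*(7) = 67; iterating: T(2)=67, T(3)=97, T(4)=127, T(5)=157, T(6)=187, T(7)=217, T(8)=247, T(9)=277, T(10)=307; answer 307
Part II: R1 = 307; d = 36; cross terms: (-31*-27 - -3*-9)=810, (-3*-9 - -1*-27)=0, (-1*19 - 36*-9)=305, (36*3 - -39*19)=849, (-39*-9 - -31*3)=444; twice the area = |2408| = 2408; area = 1204; answer 1204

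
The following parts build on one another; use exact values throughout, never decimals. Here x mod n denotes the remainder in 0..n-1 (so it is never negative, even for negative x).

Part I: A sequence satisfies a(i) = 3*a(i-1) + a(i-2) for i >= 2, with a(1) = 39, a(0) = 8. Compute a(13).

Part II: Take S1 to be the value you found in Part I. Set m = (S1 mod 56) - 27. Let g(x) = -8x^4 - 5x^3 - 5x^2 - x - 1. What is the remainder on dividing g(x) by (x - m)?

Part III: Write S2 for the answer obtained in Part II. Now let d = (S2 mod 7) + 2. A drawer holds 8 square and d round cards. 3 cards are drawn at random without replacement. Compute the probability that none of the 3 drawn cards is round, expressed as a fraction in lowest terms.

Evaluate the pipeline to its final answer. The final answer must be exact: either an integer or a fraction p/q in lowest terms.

Part I: a(2) = 3*(39) + 1*(8) = 125; iterating: a(2)=125, a(3)=414, a(4)=1367, a(5)=4515, a(6)=14912, a(7)=49251, a(8)=162665, a(9)=537246, a(10)=1774403, a(11)=5860455, a(12)=19355768, a(13)=63927759; answer 63927759
Part II: S1 = 63927759; m = -20; remainder = value at the root: -8*(-20)^4 - 5*(-20)^3 - 5*(-20)^2 - 1*(-20)^1 - 1 = (-1280000) + (40000) + (-2000) + (20) + (-1) = -1241981; answer -1241981
Part III: S2 = -1241981; d = 3; total draws C(11,3) = 165; favorable C(8,3) = 56; P = 56/165; answer 56/165

56/165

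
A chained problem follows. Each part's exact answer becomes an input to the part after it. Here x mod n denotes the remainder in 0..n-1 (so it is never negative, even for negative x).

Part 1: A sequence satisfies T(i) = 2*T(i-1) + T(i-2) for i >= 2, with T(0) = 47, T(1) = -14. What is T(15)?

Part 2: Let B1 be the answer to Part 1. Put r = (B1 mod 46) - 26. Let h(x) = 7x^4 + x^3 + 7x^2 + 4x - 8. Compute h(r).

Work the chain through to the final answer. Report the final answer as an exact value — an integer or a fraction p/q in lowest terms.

9556

Part 1: T(2) = 2*(-14) + 1*(47) = 19; iterating: T(2)=19, T(3)=24, T(4)=67, T(5)=158, T(6)=383, T(7)=924, T(8)=2231, T(9)=5386, T(10)=13003, T(11)=31392, T(12)=75787, T(13)=182966, T(14)=441719, T(15)=1066404; answer 1066404
Part 2: B1 = 1066404; r = 6; 7*(6)^4 + 1*(6)^3 + 7*(6)^2 + 4*(6)^1 - 8 = (9072) + (216) + (252) + (24) + (-8) = 9556; answer 9556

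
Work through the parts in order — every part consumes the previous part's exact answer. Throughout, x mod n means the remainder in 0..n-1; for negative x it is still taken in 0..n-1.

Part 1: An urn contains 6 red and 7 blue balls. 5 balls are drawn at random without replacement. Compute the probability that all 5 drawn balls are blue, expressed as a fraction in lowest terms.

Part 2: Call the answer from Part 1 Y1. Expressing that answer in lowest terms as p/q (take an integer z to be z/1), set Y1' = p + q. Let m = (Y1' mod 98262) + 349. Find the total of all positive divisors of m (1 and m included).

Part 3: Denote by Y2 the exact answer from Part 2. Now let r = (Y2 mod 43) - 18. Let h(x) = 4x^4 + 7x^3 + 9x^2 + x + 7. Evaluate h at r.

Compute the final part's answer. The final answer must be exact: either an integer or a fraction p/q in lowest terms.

235767

Part 1: total draws C(13,5) = 1287; favorable C(7,5) = 21; P = 7/429; answer 7/429
Part 2: Y1 = 7/429; threaded value p + q = 436; m = 785; 785 = 5 * 157; sigma = (1 + 5) * (1 + 157) = 6 * 158 = 948; answer 948
Part 3: Y2 = 948; r = -16; 4*(-16)^4 + 7*(-16)^3 + 9*(-16)^2 + 1*(-16)^1 + 7 = (262144) + (-28672) + (2304) + (-16) + (7) = 235767; answer 235767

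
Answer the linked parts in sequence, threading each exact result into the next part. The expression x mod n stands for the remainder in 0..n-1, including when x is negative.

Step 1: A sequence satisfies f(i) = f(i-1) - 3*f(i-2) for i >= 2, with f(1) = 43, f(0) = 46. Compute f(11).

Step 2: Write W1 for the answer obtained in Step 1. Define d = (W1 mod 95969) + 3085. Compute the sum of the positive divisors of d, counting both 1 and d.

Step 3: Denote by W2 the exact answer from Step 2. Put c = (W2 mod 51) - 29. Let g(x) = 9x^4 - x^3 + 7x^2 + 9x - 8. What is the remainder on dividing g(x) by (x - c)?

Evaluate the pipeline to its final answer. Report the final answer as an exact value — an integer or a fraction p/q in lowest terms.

Step 1: f(2) = 1*(43) - 3*(46) = -95; iterating: f(2)=-95, f(3)=-224, f(4)=61, f(5)=733, f(6)=550, f(7)=-1649, f(8)=-3299, f(9)=1648, f(10)=11545, f(11)=6601; answer 6601
Step 2: W1 = 6601; d = 9686; 9686 = 2 * 29 * 167; sigma = (1 + 2) * (1 + 29) * (1 + 167) = 3 * 30 * 168 = 15120; answer 15120
Step 3: W2 = 15120; c = -5; remainder = value at the root: 9*(-5)^4 - 1*(-5)^3 + 7*(-5)^2 + 9*(-5)^1 - 8 = (5625) + (125) + (175) + (-45) + (-8) = 5872; answer 5872

5872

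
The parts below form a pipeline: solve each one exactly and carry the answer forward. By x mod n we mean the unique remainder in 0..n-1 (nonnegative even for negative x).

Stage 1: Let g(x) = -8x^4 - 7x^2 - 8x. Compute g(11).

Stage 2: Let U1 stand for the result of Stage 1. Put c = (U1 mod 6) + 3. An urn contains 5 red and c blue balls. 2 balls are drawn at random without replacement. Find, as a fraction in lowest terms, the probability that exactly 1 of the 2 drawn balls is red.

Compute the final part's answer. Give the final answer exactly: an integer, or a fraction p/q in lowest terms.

20/39

Stage 1: -8*(11)^4 - 7*(11)^2 - 8*(11)^1 = (-117128) + (-847) + (-88) = -118063; answer -118063
Stage 2: U1 = -118063; c = 8; total draws C(13,2) = 78; favorable C(5,1)*C(8,1) = 40; P = 20/39; answer 20/39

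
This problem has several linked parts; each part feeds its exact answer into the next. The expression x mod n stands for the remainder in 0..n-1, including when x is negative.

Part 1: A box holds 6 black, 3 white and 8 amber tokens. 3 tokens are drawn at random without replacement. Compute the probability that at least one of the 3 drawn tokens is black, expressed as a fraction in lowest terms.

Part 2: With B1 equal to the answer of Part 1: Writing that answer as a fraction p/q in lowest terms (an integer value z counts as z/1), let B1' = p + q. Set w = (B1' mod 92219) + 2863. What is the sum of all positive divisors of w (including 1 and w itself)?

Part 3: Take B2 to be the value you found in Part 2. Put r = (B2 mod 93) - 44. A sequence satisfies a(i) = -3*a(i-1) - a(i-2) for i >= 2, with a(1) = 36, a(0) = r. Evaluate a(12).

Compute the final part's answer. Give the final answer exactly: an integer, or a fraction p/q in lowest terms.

-1421294

Part 1: total draws C(17,3) = 680; complement C(11,3) = 165; favorable 680 - 165 = 515; P = 103/136; answer 103/136
Part 2: B1 = 103/136; threaded value p + q = 239; w = 3102; 3102 = 2 * 3 * 11 * 47; sigma = (1 + 2) * (1 + 3) * (1 + 11) * (1 + 47) = 3 * 4 * 12 * 48 = 6912; answer 6912
Part 3: B2 = 6912; r = -14; a(2) = -3*(36) - 1*(-14) = -94; iterating: a(2)=-94, a(3)=246, a(4)=-644, a(5)=1686, a(6)=-4414, a(7)=11556, a(8)=-30254, a(9)=79206, a(10)=-207364, a(11)=542886, a(12)=-1421294; answer -1421294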